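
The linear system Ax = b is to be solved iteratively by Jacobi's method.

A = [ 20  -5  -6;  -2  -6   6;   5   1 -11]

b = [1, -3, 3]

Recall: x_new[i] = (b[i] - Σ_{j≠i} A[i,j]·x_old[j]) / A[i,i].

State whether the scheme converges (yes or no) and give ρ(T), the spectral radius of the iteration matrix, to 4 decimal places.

Split A = D + L + U, D = diag(20, -6, -11).
Jacobi: T = -D⁻¹(L+U), T[0,2] = -(-6)/(20) = +0.3000; T[0,0] = 0.
  T[0,:] = [+0.0000, +0.2500, +0.3000]
  T[1,:] = [-0.3333, +0.0000, +1.0000]
  T[2,:] = [+0.4545, +0.0909, +0.0000]
|eigenvalues of T|: 0.5717, 0.4276, 0.4276.
ρ = 0.5717; 0.5717 < 1 ⇒ converges.

yes, ρ = 0.5717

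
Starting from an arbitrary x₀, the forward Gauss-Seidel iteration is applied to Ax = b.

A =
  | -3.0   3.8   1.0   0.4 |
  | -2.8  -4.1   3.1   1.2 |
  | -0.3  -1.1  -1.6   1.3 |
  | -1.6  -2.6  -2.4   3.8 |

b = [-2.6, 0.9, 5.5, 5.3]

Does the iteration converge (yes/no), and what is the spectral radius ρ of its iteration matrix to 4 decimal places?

no, ρ = 1.1256

A = D + L + U where D = diag(-3, -4.1, -1.6, 3.8).
GS T = -(D+L)⁻¹U: row 0 first, T[0,2] = -(1)/(-3) = +0.3333; later rows by forward substitution.
  T[0,:] = [+0.0000, +1.2667, +0.3333, +0.1333]
  T[1,:] = [+0.0000, -0.8650, +0.5285, +0.2016]
  T[2,:] = [+0.0000, +0.3572, -0.4258, +0.6489]
  T[3,:] = [+0.0000, +0.1671, +0.2330, +0.6039]
|eigenvalues of T|: 1.1256, 0.8017, 0.3631, 0.0000.
spectral radius ρ = 1.1256; 1.1256 > 1: divergent.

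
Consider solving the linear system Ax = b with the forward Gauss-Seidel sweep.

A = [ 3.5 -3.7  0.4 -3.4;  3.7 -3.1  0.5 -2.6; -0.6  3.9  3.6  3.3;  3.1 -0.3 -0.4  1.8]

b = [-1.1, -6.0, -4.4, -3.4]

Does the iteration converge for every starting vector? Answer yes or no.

Split A = D + L + U, D = diag(3.5, -3.1, 3.6, 1.8).
Gauss-Seidel: T = -(D+L)⁻¹U, row 0 first, T[0,3] = -(-3.4)/(3.5) = +0.9714; later rows by forward substitution.
  T[0,:] = [+0.0000  +1.0571  -0.1143  +0.9714]
  T[1,:] = [+0.0000  +1.2618  +0.0249  +0.3207]
  T[2,:] = [+0.0000  -1.1907  -0.0460  -1.1022]
  T[3,:] = [+0.0000  -1.8749  +0.1907  -1.8645]
|roots of det(T-λI)|: 1.5121, 1.0353, 0.1719, 0.0000.
spectral radius ρ = 1.5121; 1.5121 > 1 ⇒ diverges.

no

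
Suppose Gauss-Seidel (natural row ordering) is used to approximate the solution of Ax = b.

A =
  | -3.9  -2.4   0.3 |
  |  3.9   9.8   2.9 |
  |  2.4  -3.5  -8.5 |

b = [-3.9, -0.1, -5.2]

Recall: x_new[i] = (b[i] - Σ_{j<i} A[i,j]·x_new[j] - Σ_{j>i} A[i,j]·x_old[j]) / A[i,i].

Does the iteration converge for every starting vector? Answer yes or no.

yes

Split A = D + L + U, D = diag(-3.9, 9.8, -8.5).
T_GS = -(D+L)⁻¹U: row 0 first, T[0,1] = -(-2.4)/(-3.9) = -0.6154; later rows by forward substitution.
  T[0,:] = [+0.0000  -0.6154  +0.0769]
  T[1,:] = [+0.0000  +0.2449  -0.3265]
  T[2,:] = [+0.0000  -0.2746  +0.1562]
eigenvalue magnitudes: 0.5032, 0.1022, 0.0000.
ρ(T) = max|λ| = 0.5032; 0.5032 < 1: convergent.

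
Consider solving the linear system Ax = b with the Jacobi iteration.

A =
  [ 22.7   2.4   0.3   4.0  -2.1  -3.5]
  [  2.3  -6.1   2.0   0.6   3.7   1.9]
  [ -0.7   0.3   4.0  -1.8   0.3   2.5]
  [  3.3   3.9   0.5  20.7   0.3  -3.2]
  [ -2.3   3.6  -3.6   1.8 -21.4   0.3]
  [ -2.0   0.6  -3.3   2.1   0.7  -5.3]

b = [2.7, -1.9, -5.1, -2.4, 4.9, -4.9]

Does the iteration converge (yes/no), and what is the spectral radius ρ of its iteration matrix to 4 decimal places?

yes, ρ = 0.7739

Let D = diag(22.7, -6.1, 4, 20.7, -21.4, -5.3); L, U the strict triangles.
Jacobi: T = -D⁻¹(L+U), T[5,3] = -(2.1)/(-5.3) = +0.3962; T[5,5] = 0.
  T[0,:] = [+0.0000  -0.1057  -0.0132  -0.1762  +0.0925  +0.1542]
  T[1,:] = [+0.3770  +0.0000  +0.3279  +0.0984  +0.6066  +0.3115]
  T[2,:] = [+0.1750  -0.0750  +0.0000  +0.4500  -0.0750  -0.6250]
  T[3,:] = [-0.1594  -0.1884  -0.0242  +0.0000  -0.0145  +0.1546]
  T[4,:] = [-0.1075  +0.1682  -0.1682  +0.0841  +0.0000  +0.0140]
  T[5,:] = [-0.3774  +0.1132  -0.6226  +0.3962  +0.1321  +0.0000]
moduli |λ_i(T)| = 0.7739, 0.6470, 0.2387, 0.2387, 0.1540, 0.0159.
ρ(T) = max|λ| = 0.7739; 0.7739 < 1 ⇒ converges.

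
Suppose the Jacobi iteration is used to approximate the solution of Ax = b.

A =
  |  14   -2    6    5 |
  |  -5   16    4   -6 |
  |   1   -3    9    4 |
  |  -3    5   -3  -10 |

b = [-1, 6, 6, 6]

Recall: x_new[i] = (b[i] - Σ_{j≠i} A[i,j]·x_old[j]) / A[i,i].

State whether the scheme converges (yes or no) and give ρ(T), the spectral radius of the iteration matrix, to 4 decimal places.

Split A = D + L + U, D = diag(14, 16, 9, -10).
T_J = -D⁻¹(L+U): T[0,3] = -(5)/(14) = -0.3571; T[0,0] = 0.
  T[0,:] = [+0.0000  +0.1429  -0.4286  -0.3571]
  T[1,:] = [+0.3125  +0.0000  -0.2500  +0.3750]
  T[2,:] = [-0.1111  +0.3333  +0.0000  -0.4444]
  T[3,:] = [-0.3000  +0.5000  -0.3000  +0.0000]
moduli |λ_i(T)| = 0.8337, 0.5308, 0.3121, 0.3121.
spectral radius ρ = 0.8337; 0.8337 < 1, so it converges for any x₀.

yes, ρ = 0.8337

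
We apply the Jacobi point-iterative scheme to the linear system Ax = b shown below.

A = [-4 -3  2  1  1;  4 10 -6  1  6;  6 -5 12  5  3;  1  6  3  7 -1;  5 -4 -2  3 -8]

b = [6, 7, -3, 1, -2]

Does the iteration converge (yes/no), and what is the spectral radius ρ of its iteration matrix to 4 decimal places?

A = D + L + U where D = diag(-4, 10, 12, 7, -8).
Jacobi: T = -D⁻¹(L+U), T[2,0] = -(6)/(12) = -0.5000; T[2,2] = 0.
  T[0,:] = [+0.0000, -0.7500, +0.5000, +0.2500, +0.2500]
  T[1,:] = [-0.4000, +0.0000, +0.6000, -0.1000, -0.6000]
  T[2,:] = [-0.5000, +0.4167, +0.0000, -0.4167, -0.2500]
  T[3,:] = [-0.1429, -0.8571, -0.4286, +0.0000, +0.1429]
  T[4,:] = [+0.6250, -0.5000, -0.2500, +0.3750, +0.0000]
|eigenvalues of T|: 1.4368, 0.8024, 0.8024, 0.3837, 0.0748.
ρ = 1.4368; 1.4368 > 1 ⇒ diverges.

no, ρ = 1.4368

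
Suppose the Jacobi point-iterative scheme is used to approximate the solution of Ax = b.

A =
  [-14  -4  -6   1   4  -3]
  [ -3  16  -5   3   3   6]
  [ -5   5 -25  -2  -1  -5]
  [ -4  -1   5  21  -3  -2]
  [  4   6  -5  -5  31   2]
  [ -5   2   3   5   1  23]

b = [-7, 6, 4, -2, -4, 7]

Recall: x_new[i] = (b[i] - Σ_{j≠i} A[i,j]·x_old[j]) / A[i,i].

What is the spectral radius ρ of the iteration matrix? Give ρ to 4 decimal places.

Let D = diag(-14, 16, -25, 21, 31, 23); L, U the strict triangles.
Jacobi: T = -D⁻¹(L+U), T[5,2] = -(3)/(23) = -0.1304; T[5,5] = 0.
  T[0,:] = [+0.0000, -0.2857, -0.4286, +0.0714, +0.2857, -0.2143]
  T[1,:] = [+0.1875, +0.0000, +0.3125, -0.1875, -0.1875, -0.3750]
  T[2,:] = [-0.2000, +0.2000, +0.0000, -0.0800, -0.0400, -0.2000]
  T[3,:] = [+0.1905, +0.0476, -0.2381, +0.0000, +0.1429, +0.0952]
  T[4,:] = [-0.1290, -0.1935, +0.1613, +0.1613, +0.0000, -0.0645]
  T[5,:] = [+0.2174, -0.0870, -0.1304, -0.2174, -0.0435, +0.0000]
|roots of det(T-λI)|: 0.5374, 0.4117, 0.3855, 0.3855, 0.1460, 0.0015.
ρ(T) = max|λ| = 0.5374; 0.5374 < 1: convergent.

0.5374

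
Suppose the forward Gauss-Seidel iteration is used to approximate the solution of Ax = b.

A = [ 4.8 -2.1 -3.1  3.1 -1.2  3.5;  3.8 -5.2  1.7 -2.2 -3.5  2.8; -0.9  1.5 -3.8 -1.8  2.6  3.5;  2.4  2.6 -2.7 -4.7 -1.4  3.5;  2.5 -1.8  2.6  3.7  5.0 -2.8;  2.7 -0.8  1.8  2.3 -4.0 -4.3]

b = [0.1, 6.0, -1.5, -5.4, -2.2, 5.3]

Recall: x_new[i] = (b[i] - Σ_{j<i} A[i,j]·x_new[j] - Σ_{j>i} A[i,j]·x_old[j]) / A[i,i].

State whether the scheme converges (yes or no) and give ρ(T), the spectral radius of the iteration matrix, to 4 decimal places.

no, ρ = 1.3773

Write A = D+L+U with D = diag(4.8, -5.2, -3.8, -4.7, 5, -4.3).
T_GS = -(D+L)⁻¹U: row 0 first, T[0,3] = -(3.1)/(4.8) = -0.6458; later rows by forward substitution.
  T[0,:] = [+0.0000  +0.4375  +0.6458  -0.6458  +0.2500  -0.7292]
  T[1,:] = [+0.0000  +0.3197  +0.7989  -0.8950  -0.4904  +0.0056]
  T[2,:] = [+0.0000  +0.0226  +0.1624  -0.6740  +0.4314  +1.0960]
  T[3,:] = [+0.0000  +0.3873  +0.6784  -0.4377  -0.6893  -0.2542]
  T[4,:] = [+0.0000  -0.4020  -0.6218  +0.6751  -0.0158  +0.5448]
  T[5,:] = [+0.0000  +0.8058  +1.2662  -1.3833  +0.0748  -0.6428]
|eigenvalues of T|: 1.3773, 0.5592, 0.5592, 0.2670, 0.0617, 0.0000.
spectral radius ρ = 1.3773; 1.3773 > 1: divergent.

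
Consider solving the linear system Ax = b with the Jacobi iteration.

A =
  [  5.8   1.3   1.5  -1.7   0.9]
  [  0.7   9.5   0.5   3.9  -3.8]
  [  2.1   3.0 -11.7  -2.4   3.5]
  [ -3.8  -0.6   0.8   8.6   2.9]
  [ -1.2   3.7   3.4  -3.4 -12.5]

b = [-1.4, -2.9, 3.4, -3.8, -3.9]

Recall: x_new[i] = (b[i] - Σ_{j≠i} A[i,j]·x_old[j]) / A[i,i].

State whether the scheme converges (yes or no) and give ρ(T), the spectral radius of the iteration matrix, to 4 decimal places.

yes, ρ = 0.8284

A = D + L + U where D = diag(5.8, 9.5, -11.7, 8.6, -12.5).
Jacobi: T = -D⁻¹(L+U), T[0,1] = -(1.3)/(5.8) = -0.2241; T[0,0] = 0.
  T[0,:] = [+0.0000, -0.2241, -0.2586, +0.2931, -0.1552]
  T[1,:] = [-0.0737, +0.0000, -0.0526, -0.4105, +0.4000]
  T[2,:] = [+0.1795, +0.2564, +0.0000, -0.2051, +0.2991]
  T[3,:] = [+0.4419, +0.0698, -0.0930, +0.0000, -0.3372]
  T[4,:] = [-0.0960, +0.2960, +0.2720, -0.2720, +0.0000]
|eigenvalues of T|: 0.8284, 0.3195, 0.3195, 0.2051, 0.2051.
spectral radius ρ = 0.8284; 0.8284 < 1, so it converges for any x₀.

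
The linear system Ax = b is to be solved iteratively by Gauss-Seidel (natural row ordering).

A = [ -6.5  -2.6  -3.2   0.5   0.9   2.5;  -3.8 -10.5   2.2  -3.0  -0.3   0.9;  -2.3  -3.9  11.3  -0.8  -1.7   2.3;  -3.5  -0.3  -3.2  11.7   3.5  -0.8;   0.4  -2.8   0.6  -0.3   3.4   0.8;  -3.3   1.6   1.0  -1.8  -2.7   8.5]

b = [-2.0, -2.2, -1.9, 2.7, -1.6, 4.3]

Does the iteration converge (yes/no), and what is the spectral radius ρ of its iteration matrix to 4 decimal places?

yes, ρ = 0.5636

Let D = diag(-6.5, -10.5, 11.3, 11.7, 3.4, 8.5); L, U the strict triangles.
GS T = -(D+L)⁻¹U: row 0 first, T[0,4] = -(0.9)/(-6.5) = +0.1385; later rows by forward substitution.
  T[0,:] = [+0.0000 -0.4000 -0.4923 +0.0769 +0.1385 +0.3846]
  T[1,:] = [+0.0000 +0.1448 +0.3877 -0.3136 -0.0787 -0.0535]
  T[2,:] = [+0.0000 -0.0315 +0.0336 -0.0218 +0.1515 -0.1437]
  T[3,:] = [+0.0000 -0.1245 -0.1281 +0.0090 -0.2183 +0.1428]
  T[4,:] = [+0.0000 +0.1608 +0.3600 -0.2626 -0.1271 -0.2866]
  T[5,:] = [+0.0000 -0.1541 -0.1809 +0.0099 -0.0359 +0.1155]
eigenvalue magnitudes: 0.5636, 0.3360, 0.1415, 0.1415, 0.0427, 0.0000.
ρ(T) = max|λ| = 0.5636; 0.5636 < 1, so it converges for any x₀.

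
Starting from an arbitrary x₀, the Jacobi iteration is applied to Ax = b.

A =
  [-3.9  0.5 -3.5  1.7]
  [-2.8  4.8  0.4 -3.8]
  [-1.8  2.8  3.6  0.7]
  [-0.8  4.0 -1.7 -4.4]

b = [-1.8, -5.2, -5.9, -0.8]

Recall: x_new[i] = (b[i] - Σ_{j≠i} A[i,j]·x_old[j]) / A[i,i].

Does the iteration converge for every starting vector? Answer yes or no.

Write A = D+L+U with D = diag(-3.9, 4.8, 3.6, -4.4).
T_J = -D⁻¹(L+U): T[1,3] = -(-3.8)/(4.8) = +0.7917; T[1,1] = 0.
  T[0,:] = [+0.0000, +0.1282, -0.8974, +0.4359]
  T[1,:] = [+0.5833, +0.0000, -0.0833, +0.7917]
  T[2,:] = [+0.5000, -0.7778, +0.0000, -0.1944]
  T[3,:] = [-0.1818, +0.9091, -0.3864, +0.0000]
|λ(T)| sorted: 1.1516, 0.7689, 0.7689, 0.5207.
spectral radius ρ = 1.1516; 1.1516 > 1: divergent.

no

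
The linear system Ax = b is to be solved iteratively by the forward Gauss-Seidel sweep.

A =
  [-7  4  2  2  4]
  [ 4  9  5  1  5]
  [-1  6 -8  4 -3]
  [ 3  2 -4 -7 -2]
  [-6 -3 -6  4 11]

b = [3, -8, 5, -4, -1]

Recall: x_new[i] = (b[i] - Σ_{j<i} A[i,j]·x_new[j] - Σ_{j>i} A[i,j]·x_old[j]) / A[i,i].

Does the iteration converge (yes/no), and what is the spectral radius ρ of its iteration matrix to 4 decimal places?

Diagonal D = diag(-7, 9, -8, -7, 11); L, U strict lower/upper.
GS T = -(D+L)⁻¹U: row 0 first, T[0,4] = -(4)/(-7) = +0.5714; later rows by forward substitution.
  T[0,:] = [+0.0000 +0.5714 +0.2857 +0.2857 +0.5714]
  T[1,:] = [+0.0000 -0.2540 -0.6825 -0.2381 -0.8095]
  T[2,:] = [+0.0000 -0.2619 -0.5476 +0.2857 -1.0536]
  T[3,:] = [+0.0000 +0.3220 +0.2404 -0.1088 +0.3299]
  T[4,:] = [+0.0000 -0.0175 -0.4164 +0.2863 -0.6037]
moduli |λ_i(T)| = 1.5436, 0.3431, 0.3431, 0.1361, 0.0000.
ρ(T) = max|λ| = 1.5436; 1.5436 > 1, so it fails to converge.

no, ρ = 1.5436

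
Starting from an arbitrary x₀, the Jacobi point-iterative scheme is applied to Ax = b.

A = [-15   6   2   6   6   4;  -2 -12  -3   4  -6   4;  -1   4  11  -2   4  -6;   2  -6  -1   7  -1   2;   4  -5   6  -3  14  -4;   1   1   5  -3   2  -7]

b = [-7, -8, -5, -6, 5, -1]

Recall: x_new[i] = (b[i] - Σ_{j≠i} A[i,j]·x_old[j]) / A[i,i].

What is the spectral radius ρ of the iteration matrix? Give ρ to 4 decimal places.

Let D = diag(-15, -12, 11, 7, 14, -7); L, U the strict triangles.
Jacobi: T = -D⁻¹(L+U), T[5,0] = -(1)/(-7) = +0.1429; T[5,5] = 0.
  T[0,:] = [+0.0000, +0.4000, +0.1333, +0.4000, +0.4000, +0.2667]
  T[1,:] = [-0.1667, +0.0000, -0.2500, +0.3333, -0.5000, +0.3333]
  T[2,:] = [+0.0909, -0.3636, +0.0000, +0.1818, -0.3636, +0.5455]
  T[3,:] = [-0.2857, +0.8571, +0.1429, +0.0000, +0.1429, -0.2857]
  T[4,:] = [-0.2857, +0.3571, -0.4286, +0.2143, +0.0000, +0.2857]
  T[5,:] = [+0.1429, +0.1429, +0.7143, -0.4286, +0.2857, +0.0000]
|λ(T)| sorted: 1.2959, 0.6918, 0.6124, 0.6124, 0.2662, 0.0284.
ρ = 1.2959; 1.2959 > 1 ⇒ diverges.

1.2959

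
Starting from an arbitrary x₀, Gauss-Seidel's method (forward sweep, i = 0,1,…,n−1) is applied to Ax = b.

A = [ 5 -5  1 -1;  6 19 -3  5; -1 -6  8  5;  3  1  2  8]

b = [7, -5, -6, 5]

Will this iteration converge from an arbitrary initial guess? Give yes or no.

yes

Let D = diag(5, 19, 8, 8); L, U the strict triangles.
T_GS = -(D+L)⁻¹U: row 0 first, T[0,3] = -(-1)/(5) = +0.2000; later rows by forward substitution.
  T[0,:] = [+0.0000 +1.0000 -0.2000 +0.2000]
  T[1,:] = [+0.0000 -0.3158 +0.2211 -0.3263]
  T[2,:] = [+0.0000 -0.1118 +0.1408 -0.8447]
  T[3,:] = [+0.0000 -0.3076 +0.0122 +0.1770]
|λ(T)| sorted: 0.4696, 0.2807, 0.2807, 0.0000.
spectral radius ρ = 0.4696; 0.4696 < 1, so it converges for any x₀.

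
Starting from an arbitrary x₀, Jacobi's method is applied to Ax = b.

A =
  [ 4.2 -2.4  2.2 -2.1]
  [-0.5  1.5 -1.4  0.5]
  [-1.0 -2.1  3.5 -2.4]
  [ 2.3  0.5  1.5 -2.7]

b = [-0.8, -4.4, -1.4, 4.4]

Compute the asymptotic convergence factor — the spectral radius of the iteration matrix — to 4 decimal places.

1.2836

Let D = diag(4.2, 1.5, 3.5, -2.7); L, U the strict triangles.
Jacobi: T = -D⁻¹(L+U), T[1,2] = -(-1.4)/(1.5) = +0.9333; T[1,1] = 0.
  T[0,:] = [+0.0000  +0.5714  -0.5238  +0.5000]
  T[1,:] = [+0.3333  +0.0000  +0.9333  -0.3333]
  T[2,:] = [+0.2857  +0.6000  +0.0000  +0.6857]
  T[3,:] = [+0.8519  +0.1852  +0.5556  +0.0000]
|eigenvalues of T|: 1.2836, 1.0761, 0.2800, 0.2800.
spectral radius ρ = 1.2836; 1.2836 > 1, so it fails to converge.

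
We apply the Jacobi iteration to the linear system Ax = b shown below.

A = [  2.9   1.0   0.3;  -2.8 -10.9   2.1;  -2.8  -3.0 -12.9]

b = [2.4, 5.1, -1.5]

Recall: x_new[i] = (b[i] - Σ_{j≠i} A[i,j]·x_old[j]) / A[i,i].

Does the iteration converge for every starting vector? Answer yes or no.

Write A = D+L+U with D = diag(2.9, -10.9, -12.9).
Jacobi: T = -D⁻¹(L+U), T[1,0] = -(-2.8)/(-10.9) = -0.2569; T[1,1] = 0.
  T[0,:] = [+0.0000, -0.3448, -0.1034]
  T[1,:] = [-0.2569, +0.0000, +0.1927]
  T[2,:] = [-0.2171, -0.2326, +0.0000]
eigenvalue magnitudes: 0.3053, 0.1643, 0.1643.
spectral radius ρ = 0.3053; 0.3053 < 1 ⇒ converges.

yes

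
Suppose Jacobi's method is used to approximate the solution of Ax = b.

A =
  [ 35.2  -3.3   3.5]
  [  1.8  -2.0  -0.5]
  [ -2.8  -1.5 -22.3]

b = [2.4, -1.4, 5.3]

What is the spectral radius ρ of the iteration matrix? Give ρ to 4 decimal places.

0.3712

Write A = D+L+U with D = diag(35.2, -2, -22.3).
Jacobi: T = -D⁻¹(L+U), T[1,0] = -(1.8)/(-2) = +0.9000; T[1,1] = 0.
  T[0,:] = [+0.0000  +0.0937  -0.0994]
  T[1,:] = [+0.9000  +0.0000  -0.2500]
  T[2,:] = [-0.1256  -0.0673  +0.0000]
|eigenvalues of T|: 0.3712, 0.2872, 0.0841.
ρ = 0.3712; 0.3712 < 1: convergent.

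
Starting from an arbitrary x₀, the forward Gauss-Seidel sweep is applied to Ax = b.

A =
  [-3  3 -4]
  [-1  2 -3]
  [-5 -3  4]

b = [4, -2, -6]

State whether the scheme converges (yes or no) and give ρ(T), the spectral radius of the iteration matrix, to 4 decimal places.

no, ρ = 1.6667

Diagonal D = diag(-3, 2, 4); L, U strict lower/upper.
T_GS = -(D+L)⁻¹U: row 0 first, T[0,1] = -(3)/(-3) = +1.0000; later rows by forward substitution.
  T[0,:] = [+0.0000  +1.0000  -1.3333]
  T[1,:] = [+0.0000  +0.5000  +0.8333]
  T[2,:] = [+0.0000  +1.6250  -1.0417]
eigenvalue magnitudes: 1.6667, 1.1250, 0.0000.
ρ(T) = max|λ| = 1.6667; 1.6667 > 1: divergent.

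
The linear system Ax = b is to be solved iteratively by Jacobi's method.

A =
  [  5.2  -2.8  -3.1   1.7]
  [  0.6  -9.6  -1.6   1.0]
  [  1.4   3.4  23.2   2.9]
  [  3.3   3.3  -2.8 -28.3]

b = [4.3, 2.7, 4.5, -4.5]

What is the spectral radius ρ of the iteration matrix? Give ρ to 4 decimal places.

A = D + L + U where D = diag(5.2, -9.6, 23.2, -28.3).
T_J = -D⁻¹(L+U): T[2,0] = -(1.4)/(23.2) = -0.0603; T[2,2] = 0.
  T[0,:] = [+0.0000, +0.5385, +0.5962, -0.3269]
  T[1,:] = [+0.0625, +0.0000, -0.1667, +0.1042]
  T[2,:] = [-0.0603, -0.1466, +0.0000, -0.1250]
  T[3,:] = [+0.1166, +0.1166, -0.0989, +0.0000]
|λ(T)| sorted: 0.1801, 0.1270, 0.1270, 0.1070.
ρ(T) = max|λ| = 0.1801; 0.1801 < 1, so it converges for any x₀.

0.1801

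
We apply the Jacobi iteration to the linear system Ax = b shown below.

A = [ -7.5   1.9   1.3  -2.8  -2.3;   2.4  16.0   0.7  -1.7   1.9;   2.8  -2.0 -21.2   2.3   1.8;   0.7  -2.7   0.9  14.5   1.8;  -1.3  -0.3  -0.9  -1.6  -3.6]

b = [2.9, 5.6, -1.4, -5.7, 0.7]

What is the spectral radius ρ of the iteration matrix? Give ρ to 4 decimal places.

Let D = diag(-7.5, 16, -21.2, 14.5, -3.6); L, U the strict triangles.
Jacobi T = -D⁻¹(L+U): T[1,3] = -(-1.7)/(16) = +0.1062; T[1,1] = 0.
  T[0,:] = [+0.0000, +0.2533, +0.1733, -0.3733, -0.3067]
  T[1,:] = [-0.1500, +0.0000, -0.0437, +0.1062, -0.1187]
  T[2,:] = [+0.1321, -0.0943, +0.0000, +0.1085, +0.0849]
  T[3,:] = [-0.0483, +0.1862, -0.0621, +0.0000, -0.1241]
  T[4,:] = [-0.3611, -0.0833, -0.2500, -0.4444, +0.0000]
|roots of det(T-λI)|: 0.3837, 0.2927, 0.2927, 0.2476, 0.0781.
spectral radius ρ = 0.3837; 0.3837 < 1: convergent.

0.3837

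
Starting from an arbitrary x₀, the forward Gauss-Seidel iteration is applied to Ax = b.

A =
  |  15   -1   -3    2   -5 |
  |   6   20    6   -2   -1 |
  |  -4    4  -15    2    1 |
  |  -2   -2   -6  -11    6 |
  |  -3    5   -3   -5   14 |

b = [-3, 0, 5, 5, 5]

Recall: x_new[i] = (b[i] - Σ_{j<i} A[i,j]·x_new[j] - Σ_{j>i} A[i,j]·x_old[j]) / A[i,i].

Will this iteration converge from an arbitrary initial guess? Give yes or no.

yes

Write A = D+L+U with D = diag(15, 20, -15, -11, 14).
T_GS = -(D+L)⁻¹U: row 0 first, T[0,2] = -(-3)/(15) = +0.2000; later rows by forward substitution.
  T[0,:] = [+0.0000  +0.0667  +0.2000  -0.1333  +0.3333]
  T[1,:] = [+0.0000  -0.0200  -0.3600  +0.1400  -0.0500]
  T[2,:] = [+0.0000  -0.0231  -0.1493  +0.2062  -0.0356]
  T[3,:] = [+0.0000  +0.0041  +0.1105  -0.1137  +0.5133]
  T[4,:] = [+0.0000  +0.0179  +0.1789  -0.0750  +0.2650]
moduli |λ_i(T)| = 0.2681, 0.2142, 0.2142, 0.0253, 0.0000.
ρ(T) = max|λ| = 0.2681; 0.2681 < 1 ⇒ converges.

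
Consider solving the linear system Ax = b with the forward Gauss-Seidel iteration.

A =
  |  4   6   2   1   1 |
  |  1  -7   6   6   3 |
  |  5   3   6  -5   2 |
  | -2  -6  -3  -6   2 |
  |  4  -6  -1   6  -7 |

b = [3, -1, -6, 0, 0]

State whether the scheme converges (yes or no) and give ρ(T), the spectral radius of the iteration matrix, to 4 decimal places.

no, ρ = 1.6704

Let D = diag(4, -7, 6, -6, -7); L, U the strict triangles.
GS T = -(D+L)⁻¹U: row 0 first, T[0,1] = -(6)/(4) = -1.5000; later rows by forward substitution.
  T[0,:] = [+0.0000 -1.5000 -0.5000 -0.2500 -0.2500]
  T[1,:] = [+0.0000 -0.2143 +0.7857 +0.8214 +0.3929]
  T[2,:] = [+0.0000 +1.3571 +0.0238 +0.6310 -0.3214]
  T[3,:] = [+0.0000 +0.0357 -0.6310 -1.0536 +0.1845]
  T[4,:] = [+0.0000 -0.8367 -1.5034 -1.8401 -0.2755]
moduli |λ_i(T)| = 1.6704, 0.6411, 0.6411, 0.2973, 0.0000.
spectral radius ρ = 1.6704; 1.6704 > 1, so it fails to converge.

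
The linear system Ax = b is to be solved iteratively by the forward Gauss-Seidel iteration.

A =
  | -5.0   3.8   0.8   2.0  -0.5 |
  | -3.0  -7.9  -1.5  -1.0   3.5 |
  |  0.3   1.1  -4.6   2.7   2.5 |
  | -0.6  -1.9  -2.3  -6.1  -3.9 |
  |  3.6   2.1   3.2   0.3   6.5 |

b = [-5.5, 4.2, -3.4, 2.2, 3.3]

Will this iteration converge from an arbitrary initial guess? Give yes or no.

Write A = D+L+U with D = diag(-5, -7.9, -4.6, -6.1, 6.5).
GS T = -(D+L)⁻¹U: row 0 first, T[0,1] = -(3.8)/(-5) = +0.7600; later rows by forward substitution.
  T[0,:] = [+0.0000  +0.7600  +0.1600  +0.4000  -0.1000]
  T[1,:] = [+0.0000  -0.2886  -0.2506  -0.2785  +0.4810]
  T[2,:] = [+0.0000  -0.0194  -0.0495  +0.5465  +0.6520]
  T[3,:] = [+0.0000  +0.0225  +0.0810  -0.1586  -1.0252]
  T[4,:] = [+0.0000  -0.3191  +0.0130  -0.3933  -0.3737]
|eigenvalues of T|: 0.8210, 0.4392, 0.2884, 0.2884, 0.0000.
ρ(T) = max|λ| = 0.8210; 0.8210 < 1, so it converges for any x₀.

yes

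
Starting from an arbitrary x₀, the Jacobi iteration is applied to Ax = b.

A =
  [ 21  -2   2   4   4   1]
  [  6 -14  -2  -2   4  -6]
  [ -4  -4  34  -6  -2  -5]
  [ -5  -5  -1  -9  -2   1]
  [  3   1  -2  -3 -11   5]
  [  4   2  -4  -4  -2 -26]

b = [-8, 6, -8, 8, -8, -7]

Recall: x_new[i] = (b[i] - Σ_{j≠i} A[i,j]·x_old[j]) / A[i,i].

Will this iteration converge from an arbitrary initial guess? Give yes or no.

yes

Let D = diag(21, -14, 34, -9, -11, -26); L, U the strict triangles.
Jacobi: T = -D⁻¹(L+U), T[1,2] = -(-2)/(-14) = -0.1429; T[1,1] = 0.
  T[0,:] = [+0.0000  +0.0952  -0.0952  -0.1905  -0.1905  -0.0476]
  T[1,:] = [+0.4286  +0.0000  -0.1429  -0.1429  +0.2857  -0.4286]
  T[2,:] = [+0.1176  +0.1176  +0.0000  +0.1765  +0.0588  +0.1471]
  T[3,:] = [-0.5556  -0.5556  -0.1111  +0.0000  -0.2222  +0.1111]
  T[4,:] = [+0.2727  +0.0909  -0.1818  -0.2727  +0.0000  +0.4545]
  T[5,:] = [+0.1538  +0.0769  -0.1538  -0.1538  -0.0769  +0.0000]
|eigenvalues of T|: 0.5571, 0.3265, 0.3265, 0.2854, 0.2854, 0.0153.
spectral radius ρ = 0.5571; 0.5571 < 1, so it converges for any x₀.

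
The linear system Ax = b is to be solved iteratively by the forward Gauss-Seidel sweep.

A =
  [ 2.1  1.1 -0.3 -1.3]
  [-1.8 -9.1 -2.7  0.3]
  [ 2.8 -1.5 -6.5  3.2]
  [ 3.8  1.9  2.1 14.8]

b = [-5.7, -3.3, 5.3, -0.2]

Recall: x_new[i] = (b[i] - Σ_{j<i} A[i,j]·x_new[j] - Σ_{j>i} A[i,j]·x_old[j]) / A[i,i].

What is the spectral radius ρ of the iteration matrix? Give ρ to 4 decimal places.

0.4000

A = D + L + U where D = diag(2.1, -9.1, -6.5, 14.8).
GS T = -(D+L)⁻¹U: row 0 first, T[0,1] = -(1.1)/(2.1) = -0.5238; later rows by forward substitution.
  T[0,:] = [+0.0000  -0.5238  +0.1429  +0.6190]
  T[1,:] = [+0.0000  +0.1036  -0.3250  -0.0895]
  T[2,:] = [+0.0000  -0.2496  +0.1365  +0.7796]
  T[3,:] = [+0.0000  +0.1566  -0.0143  -0.2581]
|roots of det(T-λI)|: 0.4000, 0.2216, 0.2216, 0.0000.
ρ(T) = max|λ| = 0.4000; 0.4000 < 1 ⇒ converges.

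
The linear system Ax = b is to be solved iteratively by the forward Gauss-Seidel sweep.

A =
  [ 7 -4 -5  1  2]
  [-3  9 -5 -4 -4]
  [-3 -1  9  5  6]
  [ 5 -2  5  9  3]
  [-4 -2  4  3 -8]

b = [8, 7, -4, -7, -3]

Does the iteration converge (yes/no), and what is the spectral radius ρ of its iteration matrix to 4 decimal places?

no, ρ = 1.1812

A = D + L + U where D = diag(7, 9, 9, 9, -8).
GS T = -(D+L)⁻¹U: row 0 first, T[0,4] = -(2)/(7) = -0.2857; later rows by forward substitution.
  T[0,:] = [+0.0000  +0.5714  +0.7143  -0.1429  -0.2857]
  T[1,:] = [+0.0000  +0.1905  +0.7937  +0.3968  +0.3492]
  T[2,:] = [+0.0000  +0.2116  +0.3263  -0.5591  -0.7231]
  T[3,:] = [+0.0000  -0.3927  -0.4017  +0.4782  +0.3047]
  T[4,:] = [+0.0000  -0.3748  -0.5431  -0.1280  -0.1917]
|λ(T)| sorted: 1.1812, 0.4218, 0.4218, 0.1399, 0.0000.
ρ = 1.1812; 1.1812 > 1: divergent.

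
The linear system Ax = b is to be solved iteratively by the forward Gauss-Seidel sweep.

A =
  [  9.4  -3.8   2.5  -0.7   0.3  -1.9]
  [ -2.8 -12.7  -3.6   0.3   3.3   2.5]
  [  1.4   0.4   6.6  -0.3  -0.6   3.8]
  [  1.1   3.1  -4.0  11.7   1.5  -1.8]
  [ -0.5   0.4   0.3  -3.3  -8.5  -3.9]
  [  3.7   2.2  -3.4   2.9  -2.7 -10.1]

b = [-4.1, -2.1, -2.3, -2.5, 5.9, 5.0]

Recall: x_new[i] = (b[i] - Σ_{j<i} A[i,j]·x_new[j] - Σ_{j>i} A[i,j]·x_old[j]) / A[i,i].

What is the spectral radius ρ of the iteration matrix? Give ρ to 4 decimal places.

Diagonal D = diag(9.4, -12.7, 6.6, 11.7, -8.5, -10.1); L, U strict lower/upper.
T_GS = -(D+L)⁻¹U: row 0 first, T[0,1] = -(-3.8)/(9.4) = +0.4043; later rows by forward substitution.
  T[0,:] = [+0.0000 +0.4043 -0.2660 +0.0745 -0.0319 +0.2021]
  T[1,:] = [+0.0000 -0.0891 -0.2248 +0.0072 +0.2669 +0.1523]
  T[2,:] = [+0.0000 -0.0803 +0.0700 +0.0292 +0.0815 -0.6279]
  T[3,:] = [+0.0000 -0.0419 +0.1085 +0.0011 -0.1681 -0.1202]
  T[4,:] = [+0.0000 -0.0146 -0.0346 -0.0034 +0.0826 -0.4391]
  T[5,:] = [+0.0000 +0.1476 -0.1296 +0.0202 -0.0513 +0.4014]
moduli |λ_i(T)| = 0.6443, 0.2085, 0.1031, 0.0900, 0.0900, 0.0000.
spectral radius ρ = 0.6443; 0.6443 < 1: convergent.

0.6443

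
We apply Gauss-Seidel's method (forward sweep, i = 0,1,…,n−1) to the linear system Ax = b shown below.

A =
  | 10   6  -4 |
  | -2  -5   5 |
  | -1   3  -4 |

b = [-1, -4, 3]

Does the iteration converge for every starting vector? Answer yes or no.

yes

Split A = D + L + U, D = diag(10, -5, -4).
GS T = -(D+L)⁻¹U: row 0 first, T[0,2] = -(-4)/(10) = +0.4000; later rows by forward substitution.
  T[0,:] = [+0.0000  -0.6000  +0.4000]
  T[1,:] = [+0.0000  +0.2400  +0.8400]
  T[2,:] = [+0.0000  +0.3300  +0.5300]
|eigenvalues of T|: 0.9311, 0.1611, 0.0000.
ρ = 0.9311; 0.9311 < 1 ⇒ converges.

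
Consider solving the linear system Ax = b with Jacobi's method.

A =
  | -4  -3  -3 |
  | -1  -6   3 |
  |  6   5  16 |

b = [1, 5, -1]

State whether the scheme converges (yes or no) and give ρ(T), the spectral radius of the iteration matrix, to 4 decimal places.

Diagonal D = diag(-4, -6, 16); L, U strict lower/upper.
Jacobi T = -D⁻¹(L+U): T[2,1] = -(5)/(16) = -0.3125; T[2,2] = 0.
  T[0,:] = [+0.0000 -0.7500 -0.7500]
  T[1,:] = [-0.1667 +0.0000 +0.5000]
  T[2,:] = [-0.3750 -0.3125 +0.0000]
eigenvalue magnitudes: 0.6394, 0.3985, 0.3985.
ρ(T) = max|λ| = 0.6394; 0.6394 < 1: convergent.

yes, ρ = 0.6394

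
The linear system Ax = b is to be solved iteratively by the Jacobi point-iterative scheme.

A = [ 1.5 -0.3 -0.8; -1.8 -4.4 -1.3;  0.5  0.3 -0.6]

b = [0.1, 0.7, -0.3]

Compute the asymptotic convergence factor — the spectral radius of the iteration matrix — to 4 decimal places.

0.6714

A = D + L + U where D = diag(1.5, -4.4, -0.6).
T_J = -D⁻¹(L+U): T[2,1] = -(0.3)/(-0.6) = +0.5000; T[2,2] = 0.
  T[0,:] = [+0.0000  +0.2000  +0.5333]
  T[1,:] = [-0.4091  +0.0000  -0.2955]
  T[2,:] = [+0.8333  +0.5000  +0.0000]
eigenvalue magnitudes: 0.6714, 0.4856, 0.4856.
spectral radius ρ = 0.6714; 0.6714 < 1 ⇒ converges.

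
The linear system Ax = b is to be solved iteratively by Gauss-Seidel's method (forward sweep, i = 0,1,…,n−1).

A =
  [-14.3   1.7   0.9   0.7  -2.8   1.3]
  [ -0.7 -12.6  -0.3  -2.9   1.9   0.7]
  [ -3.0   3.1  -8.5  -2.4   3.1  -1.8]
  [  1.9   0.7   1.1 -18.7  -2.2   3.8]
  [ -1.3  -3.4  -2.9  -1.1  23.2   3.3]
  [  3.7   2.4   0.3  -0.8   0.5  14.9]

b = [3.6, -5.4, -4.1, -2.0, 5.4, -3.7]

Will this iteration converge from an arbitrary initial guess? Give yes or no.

A = D + L + U where D = diag(-14.3, -12.6, -8.5, -18.7, 23.2, 14.9).
T_GS = -(D+L)⁻¹U: row 0 first, T[0,3] = -(0.7)/(-14.3) = +0.0490; later rows by forward substitution.
  T[0,:] = [+0.0000 +0.1189 +0.0629 +0.0490 -0.1958 +0.0909]
  T[1,:] = [+0.0000 -0.0066 -0.0273 -0.2329 +0.1617 +0.0505]
  T[2,:] = [+0.0000 -0.0444 -0.0322 -0.3846 +0.4928 -0.2254]
  T[3,:] = [+0.0000 +0.0092 +0.0035 -0.0264 -0.1025 +0.2011]
  T[4,:] = [+0.0000 +0.0006 -0.0043 -0.0807 +0.0695 -0.1484]
  T[5,:] = [+0.0000 -0.0271 -0.0103 +0.0344 +0.0048 -0.0104]
|eigenvalues of T|: 0.1882, 0.1319, 0.1319, 0.0548, 0.0185, 0.0000.
ρ = 0.1882; 0.1882 < 1 ⇒ converges.

yes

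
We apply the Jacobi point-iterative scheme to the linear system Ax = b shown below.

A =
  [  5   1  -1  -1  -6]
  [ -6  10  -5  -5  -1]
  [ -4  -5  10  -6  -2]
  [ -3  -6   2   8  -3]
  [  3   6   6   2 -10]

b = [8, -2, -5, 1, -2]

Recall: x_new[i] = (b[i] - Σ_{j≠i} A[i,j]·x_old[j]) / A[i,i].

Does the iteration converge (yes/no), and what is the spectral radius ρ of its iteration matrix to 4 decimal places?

no, ρ = 1.5534

Diagonal D = diag(5, 10, 10, 8, -10); L, U strict lower/upper.
Jacobi: T = -D⁻¹(L+U), T[4,3] = -(2)/(-10) = +0.2000; T[4,4] = 0.
  T[0,:] = [+0.0000  -0.2000  +0.2000  +0.2000  +1.2000]
  T[1,:] = [+0.6000  +0.0000  +0.5000  +0.5000  +0.1000]
  T[2,:] = [+0.4000  +0.5000  +0.0000  +0.6000  +0.2000]
  T[3,:] = [+0.3750  +0.7500  -0.2500  +0.0000  +0.3750]
  T[4,:] = [+0.3000  +0.6000  +0.6000  +0.2000  +0.0000]
eigenvalue magnitudes: 1.5534, 0.6614, 0.6614, 0.5690, 0.5690.
ρ = 1.5534; 1.5534 > 1: divergent.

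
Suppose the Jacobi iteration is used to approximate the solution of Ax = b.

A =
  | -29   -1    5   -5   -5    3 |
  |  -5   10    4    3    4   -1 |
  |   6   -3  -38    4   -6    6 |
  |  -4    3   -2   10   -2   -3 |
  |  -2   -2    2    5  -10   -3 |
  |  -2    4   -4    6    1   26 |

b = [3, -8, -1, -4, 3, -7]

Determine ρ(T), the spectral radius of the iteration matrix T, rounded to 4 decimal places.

Write A = D+L+U with D = diag(-29, 10, -38, 10, -10, 26).
Jacobi: T = -D⁻¹(L+U), T[0,3] = -(-5)/(-29) = -0.1724; T[0,0] = 0.
  T[0,:] = [+0.0000  -0.0345  +0.1724  -0.1724  -0.1724  +0.1034]
  T[1,:] = [+0.5000  +0.0000  -0.4000  -0.3000  -0.4000  +0.1000]
  T[2,:] = [+0.1579  -0.0789  +0.0000  +0.1053  -0.1579  +0.1579]
  T[3,:] = [+0.4000  -0.3000  +0.2000  +0.0000  +0.2000  +0.3000]
  T[4,:] = [-0.2000  -0.2000  +0.2000  +0.5000  +0.0000  -0.3000]
  T[5,:] = [+0.0769  -0.1538  +0.1538  -0.2308  -0.0385  +0.0000]
|eigenvalues of T|: 0.6089, 0.3898, 0.3898, 0.3554, 0.1248, 0.1248.
spectral radius ρ = 0.6089; 0.6089 < 1: convergent.

0.6089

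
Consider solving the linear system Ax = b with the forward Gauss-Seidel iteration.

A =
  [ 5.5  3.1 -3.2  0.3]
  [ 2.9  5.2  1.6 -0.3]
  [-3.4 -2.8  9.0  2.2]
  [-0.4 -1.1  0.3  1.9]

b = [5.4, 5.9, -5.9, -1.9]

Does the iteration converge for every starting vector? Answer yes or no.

yes

Split A = D + L + U, D = diag(5.5, 5.2, 9, 1.9).
GS T = -(D+L)⁻¹U: row 0 first, T[0,2] = -(-3.2)/(5.5) = +0.5818; later rows by forward substitution.
  T[0,:] = [+0.0000 -0.5636 +0.5818 -0.0545]
  T[1,:] = [+0.0000 +0.3143 -0.6322 +0.0881]
  T[2,:] = [+0.0000 -0.1151 +0.0231 -0.2376]
  T[3,:] = [+0.0000 +0.0815 -0.2472 +0.0771]
moduli |λ_i(T)| = 0.5716, 0.2262, 0.0690, 0.0000.
ρ(T) = max|λ| = 0.5716; 0.5716 < 1, so it converges for any x₀.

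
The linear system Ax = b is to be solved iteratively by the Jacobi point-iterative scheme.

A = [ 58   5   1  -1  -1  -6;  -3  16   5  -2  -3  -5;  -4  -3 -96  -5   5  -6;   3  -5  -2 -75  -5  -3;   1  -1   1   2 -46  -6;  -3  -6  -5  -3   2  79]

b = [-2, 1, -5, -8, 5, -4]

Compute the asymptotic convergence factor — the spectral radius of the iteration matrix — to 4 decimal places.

0.1997

Write A = D+L+U with D = diag(58, 16, -96, -75, -46, 79).
Jacobi T = -D⁻¹(L+U): T[4,3] = -(2)/(-46) = +0.0435; T[4,4] = 0.
  T[0,:] = [+0.0000, -0.0862, -0.0172, +0.0172, +0.0172, +0.1034]
  T[1,:] = [+0.1875, +0.0000, -0.3125, +0.1250, +0.1875, +0.3125]
  T[2,:] = [-0.0417, -0.0312, +0.0000, -0.0521, +0.0521, -0.0625]
  T[3,:] = [+0.0400, -0.0667, -0.0267, +0.0000, -0.0667, -0.0400]
  T[4,:] = [+0.0217, -0.0217, +0.0217, +0.0435, +0.0000, -0.1304]
  T[5,:] = [+0.0380, +0.0759, +0.0633, +0.0380, -0.0253, +0.0000]
|eigenvalues of T|: 0.1997, 0.1559, 0.1559, 0.0821, 0.0821, 0.0601.
ρ = 0.1997; 0.1997 < 1, so it converges for any x₀.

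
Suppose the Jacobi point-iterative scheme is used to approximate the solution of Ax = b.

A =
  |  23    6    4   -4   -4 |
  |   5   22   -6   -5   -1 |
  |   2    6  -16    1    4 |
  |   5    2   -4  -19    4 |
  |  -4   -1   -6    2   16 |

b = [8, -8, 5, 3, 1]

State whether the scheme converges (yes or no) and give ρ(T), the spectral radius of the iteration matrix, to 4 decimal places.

A = D + L + U where D = diag(23, 22, -16, -19, 16).
Jacobi T = -D⁻¹(L+U): T[3,2] = -(-4)/(-19) = -0.2105; T[3,3] = 0.
  T[0,:] = [+0.0000  -0.2609  -0.1739  +0.1739  +0.1739]
  T[1,:] = [-0.2273  +0.0000  +0.2727  +0.2273  +0.0455]
  T[2,:] = [+0.1250  +0.3750  +0.0000  +0.0625  +0.2500]
  T[3,:] = [+0.2632  +0.1053  -0.2105  +0.0000  +0.2105]
  T[4,:] = [+0.2500  +0.0625  +0.3750  -0.1250  +0.0000]
|λ(T)| sorted: 0.5083, 0.3792, 0.3792, 0.2851, 0.0407.
ρ(T) = max|λ| = 0.5083; 0.5083 < 1, so it converges for any x₀.

yes, ρ = 0.5083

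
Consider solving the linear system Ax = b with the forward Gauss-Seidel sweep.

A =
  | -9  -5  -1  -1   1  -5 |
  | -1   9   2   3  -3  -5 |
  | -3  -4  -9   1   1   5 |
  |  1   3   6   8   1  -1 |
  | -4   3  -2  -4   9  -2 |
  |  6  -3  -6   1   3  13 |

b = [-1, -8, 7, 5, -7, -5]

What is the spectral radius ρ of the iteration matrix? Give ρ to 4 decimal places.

Split A = D + L + U, D = diag(-9, 9, -9, 8, 9, 13).
Gauss-Seidel: T = -(D+L)⁻¹U, row 0 first, T[0,1] = -(-5)/(-9) = -0.5556; later rows by forward substitution.
  T[0,:] = [+0.0000, -0.5556, -0.1111, -0.1111, +0.1111, -0.5556]
  T[1,:] = [+0.0000, -0.0617, -0.2346, -0.3457, +0.3457, +0.4938]
  T[2,:] = [+0.0000, +0.2126, +0.1413, +0.3018, -0.0796, +0.5213]
  T[3,:] = [+0.0000, -0.0669, -0.0041, -0.0828, -0.2088, -0.3817]
  T[4,:] = [+0.0000, -0.2088, +0.0584, +0.0961, -0.1763, -0.2431]
  T[5,:] = [+0.0000, +0.3936, +0.0492, +0.0950, +0.0485, +0.6964]
eigenvalue magnitudes: 0.8324, 0.2219, 0.2219, 0.1863, 0.0230, 0.0000.
ρ = 0.8324; 0.8324 < 1 ⇒ converges.

0.8324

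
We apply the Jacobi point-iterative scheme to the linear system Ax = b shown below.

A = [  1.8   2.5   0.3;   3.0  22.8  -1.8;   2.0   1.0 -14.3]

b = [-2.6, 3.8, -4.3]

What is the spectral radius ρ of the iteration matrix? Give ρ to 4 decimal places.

Let D = diag(1.8, 22.8, -14.3); L, U the strict triangles.
Jacobi T = -D⁻¹(L+U): T[1,0] = -(3)/(22.8) = -0.1316; T[1,1] = 0.
  T[0,:] = [+0.0000 -1.3889 -0.1667]
  T[1,:] = [-0.1316 +0.0000 +0.0789]
  T[2,:] = [+0.1399 +0.0699 +0.0000]
|λ(T)| sorted: 0.4429, 0.3551, 0.0878.
ρ = 0.4429; 0.4429 < 1 ⇒ converges.

0.4429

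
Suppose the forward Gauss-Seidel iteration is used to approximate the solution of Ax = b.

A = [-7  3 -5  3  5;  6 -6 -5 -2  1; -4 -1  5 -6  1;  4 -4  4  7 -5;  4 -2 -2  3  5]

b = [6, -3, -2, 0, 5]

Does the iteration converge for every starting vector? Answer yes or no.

no

A = D + L + U where D = diag(-7, -6, 5, 7, 5).
T_GS = -(D+L)⁻¹U: row 0 first, T[0,1] = -(3)/(-7) = +0.4286; later rows by forward substitution.
  T[0,:] = [+0.0000, +0.4286, -0.7143, +0.4286, +0.7143]
  T[1,:] = [+0.0000, +0.4286, -1.5476, +0.0952, +0.8810]
  T[2,:] = [+0.0000, +0.4286, -0.8810, +1.5619, +0.5476]
  T[3,:] = [+0.0000, -0.2449, +0.0272, -1.0830, +0.4966]
  T[4,:] = [+0.0000, +0.1469, -0.4163, +0.9698, -0.2980]
|λ(T)| sorted: 1.5504, 0.7444, 0.7444, 0.2851, 0.0000.
ρ = 1.5504; 1.5504 > 1, so it fails to converge.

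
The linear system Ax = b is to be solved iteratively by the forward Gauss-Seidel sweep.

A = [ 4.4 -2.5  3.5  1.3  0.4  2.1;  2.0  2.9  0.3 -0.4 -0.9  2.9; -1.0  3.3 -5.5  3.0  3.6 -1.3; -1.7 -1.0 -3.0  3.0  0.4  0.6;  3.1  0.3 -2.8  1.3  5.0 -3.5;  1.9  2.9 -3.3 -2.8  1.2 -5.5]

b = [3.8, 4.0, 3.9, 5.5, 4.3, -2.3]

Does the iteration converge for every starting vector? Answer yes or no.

Split A = D + L + U, D = diag(4.4, 2.9, -5.5, 3, 5, -5.5).
T_GS = -(D+L)⁻¹U: row 0 first, T[0,2] = -(3.5)/(4.4) = -0.7955; later rows by forward substitution.
  T[0,:] = [+0.0000, +0.5682, -0.7955, -0.2955, -0.0909, -0.4773]
  T[1,:] = [+0.0000, -0.3918, +0.4451, +0.3417, +0.3730, -0.6708]
  T[2,:] = [+0.0000, -0.3384, +0.4117, +0.8042, +0.8949, -0.5521]
  T[3,:] = [+0.0000, -0.1471, +0.1093, +0.7507, +0.8344, -1.2462]
  T[4,:] = [+0.0000, -0.4800, +0.6686, +0.4179, +0.3182, +1.0510]
  T[5,:] = [+0.0000, +0.1629, -0.1969, -0.6954, -0.7270, +0.6764]
|roots of det(T-λI)|: 1.6031, 0.5309, 0.3099, 0.0987, 0.0397, 0.0000.
ρ(T) = max|λ| = 1.6031; 1.6031 > 1, so it fails to converge.

no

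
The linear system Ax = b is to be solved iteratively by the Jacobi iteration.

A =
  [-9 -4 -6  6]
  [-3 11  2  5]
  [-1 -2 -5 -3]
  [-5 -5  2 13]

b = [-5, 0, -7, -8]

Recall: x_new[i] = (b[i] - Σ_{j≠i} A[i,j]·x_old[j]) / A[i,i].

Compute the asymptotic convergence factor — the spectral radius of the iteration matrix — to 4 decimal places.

0.8607

Let D = diag(-9, 11, -5, 13); L, U the strict triangles.
Jacobi: T = -D⁻¹(L+U), T[3,2] = -(2)/(13) = -0.1538; T[3,3] = 0.
  T[0,:] = [+0.0000 -0.4444 -0.6667 +0.6667]
  T[1,:] = [+0.2727 +0.0000 -0.1818 -0.4545]
  T[2,:] = [-0.2000 -0.4000 +0.0000 -0.6000]
  T[3,:] = [+0.3846 +0.3846 -0.1538 +0.0000]
|λ(T)| sorted: 0.8607, 0.6640, 0.6640, 0.0508.
ρ(T) = max|λ| = 0.8607; 0.8607 < 1, so it converges for any x₀.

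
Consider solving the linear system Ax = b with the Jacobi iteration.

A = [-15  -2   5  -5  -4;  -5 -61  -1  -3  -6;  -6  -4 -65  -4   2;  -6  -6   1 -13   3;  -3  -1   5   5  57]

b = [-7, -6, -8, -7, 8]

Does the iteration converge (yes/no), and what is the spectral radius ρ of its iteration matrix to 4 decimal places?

Let D = diag(-15, -61, -65, -13, 57); L, U the strict triangles.
T_J = -D⁻¹(L+U): T[4,3] = -(5)/(57) = -0.0877; T[4,4] = 0.
  T[0,:] = [+0.0000, -0.1333, +0.3333, -0.3333, -0.2667]
  T[1,:] = [-0.0820, +0.0000, -0.0164, -0.0492, -0.0984]
  T[2,:] = [-0.0923, -0.0615, +0.0000, -0.0615, +0.0308]
  T[3,:] = [-0.4615, -0.4615, +0.0769, +0.0000, +0.2308]
  T[4,:] = [+0.0526, +0.0175, -0.0877, -0.0877, +0.0000]
|roots of det(T-λI)|: 0.4187, 0.2224, 0.2224, 0.0930, 0.0930.
spectral radius ρ = 0.4187; 0.4187 < 1, so it converges for any x₀.

yes, ρ = 0.4187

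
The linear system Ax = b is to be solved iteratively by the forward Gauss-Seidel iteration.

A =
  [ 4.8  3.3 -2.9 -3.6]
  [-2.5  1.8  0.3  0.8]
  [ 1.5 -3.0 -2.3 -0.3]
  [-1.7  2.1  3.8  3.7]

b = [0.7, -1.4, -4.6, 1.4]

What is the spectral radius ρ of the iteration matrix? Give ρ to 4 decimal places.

1.1645

A = D + L + U where D = diag(4.8, 1.8, -2.3, 3.7).
Gauss-Seidel: T = -(D+L)⁻¹U, row 0 first, T[0,3] = -(-3.6)/(4.8) = +0.7500; later rows by forward substitution.
  T[0,:] = [+0.0000, -0.6875, +0.6042, +0.7500]
  T[1,:] = [+0.0000, -0.9549, +0.6725, +0.5972]
  T[2,:] = [+0.0000, +0.7971, -0.4831, -0.4203]
  T[3,:] = [+0.0000, -0.5926, +0.3921, +0.4373]
|λ(T)| sorted: 1.1645, 0.1104, 0.0534, 0.0000.
spectral radius ρ = 1.1645; 1.1645 > 1 ⇒ diverges.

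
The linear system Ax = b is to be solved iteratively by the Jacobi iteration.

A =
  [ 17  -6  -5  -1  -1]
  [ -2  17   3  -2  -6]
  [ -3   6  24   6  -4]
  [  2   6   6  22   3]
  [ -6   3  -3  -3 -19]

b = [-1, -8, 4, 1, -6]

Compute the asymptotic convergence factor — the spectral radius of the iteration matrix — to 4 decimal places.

0.5197

Write A = D+L+U with D = diag(17, 17, 24, 22, -19).
Jacobi: T = -D⁻¹(L+U), T[1,3] = -(-2)/(17) = +0.1176; T[1,1] = 0.
  T[0,:] = [+0.0000, +0.3529, +0.2941, +0.0588, +0.0588]
  T[1,:] = [+0.1176, +0.0000, -0.1765, +0.1176, +0.3529]
  T[2,:] = [+0.1250, -0.2500, +0.0000, -0.2500, +0.1667]
  T[3,:] = [-0.0909, -0.2727, -0.2727, +0.0000, -0.1364]
  T[4,:] = [-0.3158, +0.1579, -0.1579, -0.1579, +0.0000]
|roots of det(T-λI)|: 0.5197, 0.3597, 0.3597, 0.1034, 0.1034.
ρ = 0.5197; 0.5197 < 1, so it converges for any x₀.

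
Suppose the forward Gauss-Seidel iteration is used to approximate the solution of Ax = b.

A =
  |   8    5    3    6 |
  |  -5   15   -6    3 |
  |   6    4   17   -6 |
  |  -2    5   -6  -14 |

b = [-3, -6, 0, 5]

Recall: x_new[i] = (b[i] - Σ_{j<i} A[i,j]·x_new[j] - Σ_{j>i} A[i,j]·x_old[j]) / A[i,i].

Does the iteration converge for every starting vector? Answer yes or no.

Write A = D+L+U with D = diag(8, 15, 17, -14).
T_GS = -(D+L)⁻¹U: row 0 first, T[0,2] = -(3)/(8) = -0.3750; later rows by forward substitution.
  T[0,:] = [+0.0000, -0.6250, -0.3750, -0.7500]
  T[1,:] = [+0.0000, -0.2083, +0.2750, -0.4500]
  T[2,:] = [+0.0000, +0.2696, +0.0676, +0.7235]
  T[3,:] = [+0.0000, -0.1007, +0.1228, -0.3637]
moduli |λ_i(T)| = 0.7183, 0.2772, 0.0633, 0.0000.
spectral radius ρ = 0.7183; 0.7183 < 1 ⇒ converges.

yes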